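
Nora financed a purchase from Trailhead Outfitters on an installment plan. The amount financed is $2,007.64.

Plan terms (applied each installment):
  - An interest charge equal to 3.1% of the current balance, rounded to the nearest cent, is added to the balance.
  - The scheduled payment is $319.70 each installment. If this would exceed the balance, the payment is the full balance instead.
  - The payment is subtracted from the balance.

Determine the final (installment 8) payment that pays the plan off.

Installment 1: $2,007.64 +$62.24 interest = $2,069.88; pay $319.70 → $1,750.18
Installment 2: $1,750.18 +$54.26 interest = $1,804.44; pay $319.70 → $1,484.74
Installment 3: $1,484.74 +$46.03 interest = $1,530.77; pay $319.70 → $1,211.07
Installment 4: $1,211.07 +$37.54 interest = $1,248.61; pay $319.70 → $928.91
Installment 5: $928.91 +$28.80 interest = $957.71; pay $319.70 → $638.01
Installment 6: $638.01 +$19.78 interest = $657.79; pay $319.70 → $338.09
Installment 7: $338.09 +$10.48 interest = $348.57; pay $319.70 → $28.87
Installment 8: $28.87 +$0.89 interest = $29.76; pay $29.76 → $0.00

$29.76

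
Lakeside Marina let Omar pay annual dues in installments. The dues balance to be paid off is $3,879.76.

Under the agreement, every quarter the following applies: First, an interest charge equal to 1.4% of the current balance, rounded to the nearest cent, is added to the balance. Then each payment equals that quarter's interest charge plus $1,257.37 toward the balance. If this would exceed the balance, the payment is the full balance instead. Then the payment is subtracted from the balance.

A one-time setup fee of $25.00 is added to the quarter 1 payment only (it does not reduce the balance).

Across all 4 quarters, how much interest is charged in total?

# | Opening | Interest | Payment | Fee | End bal
1 | $3,879.76 | $54.32 | $1,311.69 | $25.00 | $2,622.39
2 | $2,622.39 | $36.71 | $1,294.08 | — | $1,365.02
3 | $1,365.02 | $19.11 | $1,276.48 | — | $107.65
4 | $107.65 | $1.51 | $109.16 | — | $0.00
Total interest: $54.32 + $36.71 + $19.11 + $1.51 = $111.65

$111.65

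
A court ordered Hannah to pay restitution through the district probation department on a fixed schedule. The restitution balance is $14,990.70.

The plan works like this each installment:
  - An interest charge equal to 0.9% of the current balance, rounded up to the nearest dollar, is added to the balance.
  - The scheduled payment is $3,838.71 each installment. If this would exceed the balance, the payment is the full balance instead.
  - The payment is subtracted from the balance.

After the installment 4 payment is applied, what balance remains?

$0.00

# | Opening | Interest | Payment | End bal
1 | $14,990.70 | $135.00 | $3,838.71 | $11,286.99
2 | $11,286.99 | $102.00 | $3,838.71 | $7,550.28
3 | $7,550.28 | $68.00 | $3,838.71 | $3,779.57
4 | $3,779.57 | $35.00 | $3,814.57 | $0.00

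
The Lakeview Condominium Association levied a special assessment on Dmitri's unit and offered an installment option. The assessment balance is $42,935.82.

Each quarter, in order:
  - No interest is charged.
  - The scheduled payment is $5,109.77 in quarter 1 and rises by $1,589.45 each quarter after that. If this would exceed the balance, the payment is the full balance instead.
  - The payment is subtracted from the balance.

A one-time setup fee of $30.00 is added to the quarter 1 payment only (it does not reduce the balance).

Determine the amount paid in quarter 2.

Quarter 1: opening $42,935.82; payment $5,109.77 (+ $30.00 fee); balance $37,826.05
Quarter 2: opening $37,826.05; payment $6,699.22; balance $31,126.83

$6,699.22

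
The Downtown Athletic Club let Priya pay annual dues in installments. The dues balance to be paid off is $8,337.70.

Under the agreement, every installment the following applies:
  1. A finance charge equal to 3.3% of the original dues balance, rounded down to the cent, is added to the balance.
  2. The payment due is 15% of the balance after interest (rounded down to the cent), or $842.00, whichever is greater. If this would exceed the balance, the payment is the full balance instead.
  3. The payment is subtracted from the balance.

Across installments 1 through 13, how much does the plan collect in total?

Installment 1: opening $8,337.70; interest $275.14 → $8,612.84; payment $1,291.92; balance $7,320.92
Installment 2: opening $7,320.92; interest $275.14 → $7,596.06; payment $1,139.40; balance $6,456.66
Installment 3: opening $6,456.66; interest $275.14 → $6,731.80; payment $1,009.77; balance $5,722.03
Installment 4: opening $5,722.03; interest $275.14 → $5,997.17; payment $899.57; balance $5,097.60
Installment 5: opening $5,097.60; interest $275.14 → $5,372.74; payment $842.00; balance $4,530.74
Installment 6: opening $4,530.74; interest $275.14 → $4,805.88; payment $842.00; balance $3,963.88
Installment 7: opening $3,963.88; interest $275.14 → $4,239.02; payment $842.00; balance $3,397.02
Installment 8: opening $3,397.02; interest $275.14 → $3,672.16; payment $842.00; balance $2,830.16
Installment 9: opening $2,830.16; interest $275.14 → $3,105.30; payment $842.00; balance $2,263.30
Installment 10: opening $2,263.30; interest $275.14 → $2,538.44; payment $842.00; balance $1,696.44
Installment 11: opening $1,696.44; interest $275.14 → $1,971.58; payment $842.00; balance $1,129.58
Installment 12: opening $1,129.58; interest $275.14 → $1,404.72; payment $842.00; balance $562.72
Installment 13: opening $562.72; interest $275.14 → $837.86; payment $837.86; balance $0.00
Total paid: $11,914.52

$11,914.52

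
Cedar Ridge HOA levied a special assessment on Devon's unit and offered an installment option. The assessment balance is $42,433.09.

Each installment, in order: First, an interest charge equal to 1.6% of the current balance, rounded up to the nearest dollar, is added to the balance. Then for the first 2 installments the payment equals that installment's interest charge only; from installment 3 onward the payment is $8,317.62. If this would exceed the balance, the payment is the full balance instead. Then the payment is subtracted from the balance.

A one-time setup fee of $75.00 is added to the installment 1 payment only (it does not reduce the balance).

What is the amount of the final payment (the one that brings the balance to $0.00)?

$3,047.99

# | Opening | Interest | Payment | Fee | End bal
1 | $42,433.09 | $679.00 | $679.00 | $75.00 | $42,433.09
2 | $42,433.09 | $679.00 | $679.00 | — | $42,433.09
3 | $42,433.09 | $679.00 | $8,317.62 | — | $34,794.47
4 | $34,794.47 | $557.00 | $8,317.62 | — | $27,033.85
5 | $27,033.85 | $433.00 | $8,317.62 | — | $19,149.23
6 | $19,149.23 | $307.00 | $8,317.62 | — | $11,138.61
7 | $11,138.61 | $179.00 | $8,317.62 | — | $2,999.99
8 | $2,999.99 | $48.00 | $3,047.99 | — | $0.00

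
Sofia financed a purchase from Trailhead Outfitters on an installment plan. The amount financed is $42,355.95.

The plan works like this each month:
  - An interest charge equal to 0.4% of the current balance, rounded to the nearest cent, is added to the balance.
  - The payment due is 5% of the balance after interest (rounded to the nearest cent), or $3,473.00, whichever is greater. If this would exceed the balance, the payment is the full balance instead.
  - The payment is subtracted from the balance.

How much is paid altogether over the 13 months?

$43,512.47

Month 1: $42,355.95 +$169.42 interest = $42,525.37; pay $3,473.00 → $39,052.37
Month 2: $39,052.37 +$156.21 interest = $39,208.58; pay $3,473.00 → $35,735.58
Month 3: $35,735.58 +$142.94 interest = $35,878.52; pay $3,473.00 → $32,405.52
Month 4: $32,405.52 +$129.62 interest = $32,535.14; pay $3,473.00 → $29,062.14
Month 5: $29,062.14 +$116.25 interest = $29,178.39; pay $3,473.00 → $25,705.39
Month 6: $25,705.39 +$102.82 interest = $25,808.21; pay $3,473.00 → $22,335.21
Month 7: $22,335.21 +$89.34 interest = $22,424.55; pay $3,473.00 → $18,951.55
Month 8: $18,951.55 +$75.81 interest = $19,027.36; pay $3,473.00 → $15,554.36
Month 9: $15,554.36 +$62.22 interest = $15,616.58; pay $3,473.00 → $12,143.58
Month 10: $12,143.58 +$48.57 interest = $12,192.15; pay $3,473.00 → $8,719.15
Month 11: $8,719.15 +$34.88 interest = $8,754.03; pay $3,473.00 → $5,281.03
Month 12: $5,281.03 +$21.12 interest = $5,302.15; pay $3,473.00 → $1,829.15
Month 13: $1,829.15 +$7.32 interest = $1,836.47; pay $1,836.47 → $0.00
Total paid: $43,512.47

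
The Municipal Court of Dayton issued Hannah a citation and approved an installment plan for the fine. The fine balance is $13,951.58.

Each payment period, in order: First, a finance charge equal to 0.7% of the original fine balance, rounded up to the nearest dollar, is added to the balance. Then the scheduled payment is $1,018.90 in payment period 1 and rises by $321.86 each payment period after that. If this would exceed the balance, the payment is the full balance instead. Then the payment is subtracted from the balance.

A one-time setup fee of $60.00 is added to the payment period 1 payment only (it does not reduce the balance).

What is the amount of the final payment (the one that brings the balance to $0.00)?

$844.22

# | Opening | Interest | Payment | Fee | End bal
1 | $13,951.58 | $98.00 | $1,018.90 | $60.00 | $13,030.68
2 | $13,030.68 | $98.00 | $1,340.76 | — | $11,787.92
3 | $11,787.92 | $98.00 | $1,662.62 | — | $10,223.30
4 | $10,223.30 | $98.00 | $1,984.48 | — | $8,336.82
5 | $8,336.82 | $98.00 | $2,306.34 | — | $6,128.48
6 | $6,128.48 | $98.00 | $2,628.20 | — | $3,598.28
7 | $3,598.28 | $98.00 | $2,950.06 | — | $746.22
8 | $746.22 | $98.00 | $844.22 | — | $0.00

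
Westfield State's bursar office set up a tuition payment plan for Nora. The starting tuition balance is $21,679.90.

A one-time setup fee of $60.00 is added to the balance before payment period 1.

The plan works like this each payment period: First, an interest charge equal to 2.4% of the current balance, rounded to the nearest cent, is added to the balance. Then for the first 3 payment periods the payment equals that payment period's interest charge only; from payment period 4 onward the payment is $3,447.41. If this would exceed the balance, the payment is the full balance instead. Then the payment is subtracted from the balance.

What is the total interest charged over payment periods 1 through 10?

Payment period 1: opening $21,739.90; interest $521.76 → $22,261.66; payment $521.76; balance $21,739.90
Payment period 2: opening $21,739.90; interest $521.76 → $22,261.66; payment $521.76; balance $21,739.90
Payment period 3: opening $21,739.90; interest $521.76 → $22,261.66; payment $521.76; balance $21,739.90
Payment period 4: opening $21,739.90; interest $521.76 → $22,261.66; payment $3,447.41; balance $18,814.25
Payment period 5: opening $18,814.25; interest $451.54 → $19,265.79; payment $3,447.41; balance $15,818.38
Payment period 6: opening $15,818.38; interest $379.64 → $16,198.02; payment $3,447.41; balance $12,750.61
Payment period 7: opening $12,750.61; interest $306.01 → $13,056.62; payment $3,447.41; balance $9,609.21
Payment period 8: opening $9,609.21; interest $230.62 → $9,839.83; payment $3,447.41; balance $6,392.42
Payment period 9: opening $6,392.42; interest $153.42 → $6,545.84; payment $3,447.41; balance $3,098.43
Payment period 10: opening $3,098.43; interest $74.36 → $3,172.79; payment $3,172.79; balance $0.00
Total interest: $521.76 + $521.76 + $521.76 + $521.76 + $451.54 + $379.64 + $306.01 + $230.62 + $153.42 + $74.36 = $3,682.63

$3,682.63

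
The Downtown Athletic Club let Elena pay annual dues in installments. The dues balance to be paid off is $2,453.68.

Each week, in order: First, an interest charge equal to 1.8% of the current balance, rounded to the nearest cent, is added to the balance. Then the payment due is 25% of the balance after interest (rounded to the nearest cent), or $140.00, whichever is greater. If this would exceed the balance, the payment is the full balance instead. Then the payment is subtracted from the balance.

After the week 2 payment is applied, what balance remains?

$1,430.33

Week 1: $2,453.68 +$44.17 interest = $2,497.85; pay $624.46 → $1,873.39
Week 2: $1,873.39 +$33.72 interest = $1,907.11; pay $476.78 → $1,430.33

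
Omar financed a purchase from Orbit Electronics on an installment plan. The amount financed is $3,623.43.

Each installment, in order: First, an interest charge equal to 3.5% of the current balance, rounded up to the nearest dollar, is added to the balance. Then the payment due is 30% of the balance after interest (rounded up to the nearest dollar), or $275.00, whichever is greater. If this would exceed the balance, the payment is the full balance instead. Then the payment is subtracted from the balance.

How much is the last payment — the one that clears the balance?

$223.43

Installment 1: $3,623.43 +$127.00 interest = $3,750.43; pay $1,126.00 → $2,624.43
Installment 2: $2,624.43 +$92.00 interest = $2,716.43; pay $815.00 → $1,901.43
Installment 3: $1,901.43 +$67.00 interest = $1,968.43; pay $591.00 → $1,377.43
Installment 4: $1,377.43 +$49.00 interest = $1,426.43; pay $428.00 → $998.43
Installment 5: $998.43 +$35.00 interest = $1,033.43; pay $311.00 → $722.43
Installment 6: $722.43 +$26.00 interest = $748.43; pay $275.00 → $473.43
Installment 7: $473.43 +$17.00 interest = $490.43; pay $275.00 → $215.43
Installment 8: $215.43 +$8.00 interest = $223.43; pay $223.43 → $0.00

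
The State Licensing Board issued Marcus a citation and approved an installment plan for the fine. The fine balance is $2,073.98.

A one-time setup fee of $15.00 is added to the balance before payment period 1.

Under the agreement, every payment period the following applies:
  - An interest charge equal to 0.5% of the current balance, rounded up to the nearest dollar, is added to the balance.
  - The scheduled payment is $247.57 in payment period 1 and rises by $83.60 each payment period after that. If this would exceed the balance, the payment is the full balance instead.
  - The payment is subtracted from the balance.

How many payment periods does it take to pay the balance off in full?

6

# | Opening | Interest | Payment | End bal
1 | $2,088.98 | $11.00 | $247.57 | $1,852.41
2 | $1,852.41 | $10.00 | $331.17 | $1,531.24
3 | $1,531.24 | $8.00 | $414.77 | $1,124.47
4 | $1,124.47 | $6.00 | $498.37 | $632.10
5 | $632.10 | $4.00 | $581.97 | $54.13
6 | $54.13 | $1.00 | $55.13 | $0.00
Balance reaches $0.00 in payment period 6.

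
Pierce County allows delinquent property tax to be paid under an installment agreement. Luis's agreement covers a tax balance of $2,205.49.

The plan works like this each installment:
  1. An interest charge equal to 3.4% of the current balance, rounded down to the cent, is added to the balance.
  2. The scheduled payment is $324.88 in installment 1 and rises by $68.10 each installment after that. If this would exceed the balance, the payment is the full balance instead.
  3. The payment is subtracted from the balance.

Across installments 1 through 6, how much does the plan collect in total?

Installment 1: opening $2,205.49; interest $74.98 → $2,280.47; payment $324.88; balance $1,955.59
Installment 2: opening $1,955.59; interest $66.49 → $2,022.08; payment $392.98; balance $1,629.10
Installment 3: opening $1,629.10; interest $55.38 → $1,684.48; payment $461.08; balance $1,223.40
Installment 4: opening $1,223.40; interest $41.59 → $1,264.99; payment $529.18; balance $735.81
Installment 5: opening $735.81; interest $25.01 → $760.82; payment $597.28; balance $163.54
Installment 6: opening $163.54; interest $5.56 → $169.10; payment $169.10; balance $0.00
Total paid: $2,474.50

$2,474.50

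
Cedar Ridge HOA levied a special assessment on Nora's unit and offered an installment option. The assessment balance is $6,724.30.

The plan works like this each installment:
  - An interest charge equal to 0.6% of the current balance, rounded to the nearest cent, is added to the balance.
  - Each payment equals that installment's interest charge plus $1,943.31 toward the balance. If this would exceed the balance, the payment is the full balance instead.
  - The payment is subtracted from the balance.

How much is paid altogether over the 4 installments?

Installment 1: opening $6,724.30; interest $40.35 → $6,764.65; payment $1,983.66; balance $4,780.99
Installment 2: opening $4,780.99; interest $28.69 → $4,809.68; payment $1,972.00; balance $2,837.68
Installment 3: opening $2,837.68; interest $17.03 → $2,854.71; payment $1,960.34; balance $894.37
Installment 4: opening $894.37; interest $5.37 → $899.74; payment $899.74; balance $0.00
Total paid: $6,815.74

$6,815.74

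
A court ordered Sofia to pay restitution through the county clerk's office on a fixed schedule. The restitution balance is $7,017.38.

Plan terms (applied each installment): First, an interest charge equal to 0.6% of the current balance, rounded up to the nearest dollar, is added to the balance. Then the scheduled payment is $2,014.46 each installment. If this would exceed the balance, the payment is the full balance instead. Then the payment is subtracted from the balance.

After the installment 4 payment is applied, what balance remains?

Installment 1: $7,017.38 +$43.00 interest = $7,060.38; pay $2,014.46 → $5,045.92
Installment 2: $5,045.92 +$31.00 interest = $5,076.92; pay $2,014.46 → $3,062.46
Installment 3: $3,062.46 +$19.00 interest = $3,081.46; pay $2,014.46 → $1,067.00
Installment 4: $1,067.00 +$7.00 interest = $1,074.00; pay $1,074.00 → $0.00

$0.00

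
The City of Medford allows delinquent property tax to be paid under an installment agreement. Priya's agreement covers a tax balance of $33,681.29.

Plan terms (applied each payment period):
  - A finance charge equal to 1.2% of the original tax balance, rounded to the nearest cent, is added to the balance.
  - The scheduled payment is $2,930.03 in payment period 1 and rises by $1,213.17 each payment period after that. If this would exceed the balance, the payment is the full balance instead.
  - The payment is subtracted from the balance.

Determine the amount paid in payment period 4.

$6,569.54

Payment period 1: $33,681.29 +$404.18 interest = $34,085.47; pay $2,930.03 → $31,155.44
Payment period 2: $31,155.44 +$404.18 interest = $31,559.62; pay $4,143.20 → $27,416.42
Payment period 3: $27,416.42 +$404.18 interest = $27,820.60; pay $5,356.37 → $22,464.23
Payment period 4: $22,464.23 +$404.18 interest = $22,868.41; pay $6,569.54 → $16,298.87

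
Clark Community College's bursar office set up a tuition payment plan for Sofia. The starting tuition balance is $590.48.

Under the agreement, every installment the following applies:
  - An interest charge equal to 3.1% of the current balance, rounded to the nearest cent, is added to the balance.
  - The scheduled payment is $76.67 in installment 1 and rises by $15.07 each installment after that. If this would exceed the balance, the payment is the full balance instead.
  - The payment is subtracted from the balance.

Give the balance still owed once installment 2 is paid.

$456.87

Installment 1: opening $590.48; interest $18.30 → $608.78; payment $76.67; balance $532.11
Installment 2: opening $532.11; interest $16.50 → $548.61; payment $91.74; balance $456.87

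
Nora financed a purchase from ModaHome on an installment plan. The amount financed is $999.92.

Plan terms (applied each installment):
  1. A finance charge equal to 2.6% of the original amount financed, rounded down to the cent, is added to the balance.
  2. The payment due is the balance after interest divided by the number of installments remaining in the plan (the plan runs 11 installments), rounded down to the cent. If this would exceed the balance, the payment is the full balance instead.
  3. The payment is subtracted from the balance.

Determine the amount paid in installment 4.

$102.00

Installment 1: opening $999.92; interest $25.99 → $1,025.91; payment $93.26; balance $932.65
Installment 2: opening $932.65; interest $25.99 → $958.64; payment $95.86; balance $862.78
Installment 3: opening $862.78; interest $25.99 → $888.77; payment $98.75; balance $790.02
Installment 4: opening $790.02; interest $25.99 → $816.01; payment $102.00; balance $714.01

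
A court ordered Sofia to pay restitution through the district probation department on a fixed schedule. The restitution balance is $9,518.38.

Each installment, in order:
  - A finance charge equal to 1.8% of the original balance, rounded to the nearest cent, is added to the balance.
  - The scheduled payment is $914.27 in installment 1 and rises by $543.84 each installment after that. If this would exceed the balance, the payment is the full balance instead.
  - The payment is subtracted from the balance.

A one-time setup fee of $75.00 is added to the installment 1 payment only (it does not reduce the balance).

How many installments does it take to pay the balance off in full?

6

# | Opening | Interest | Payment | Fee | End bal
1 | $9,518.38 | $171.33 | $914.27 | $75.00 | $8,775.44
2 | $8,775.44 | $171.33 | $1,458.11 | — | $7,488.66
3 | $7,488.66 | $171.33 | $2,001.95 | — | $5,658.04
4 | $5,658.04 | $171.33 | $2,545.79 | — | $3,283.58
5 | $3,283.58 | $171.33 | $3,089.63 | — | $365.28
6 | $365.28 | $171.33 | $536.61 | — | $0.00
Balance reaches $0.00 in installment 6.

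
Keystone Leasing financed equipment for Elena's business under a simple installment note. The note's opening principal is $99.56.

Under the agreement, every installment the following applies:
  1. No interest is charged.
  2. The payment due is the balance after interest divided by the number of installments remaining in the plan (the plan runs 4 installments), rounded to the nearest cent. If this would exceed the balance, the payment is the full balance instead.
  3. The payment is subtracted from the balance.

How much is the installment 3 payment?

# | Opening | Payment | End bal
1 | $99.56 | $24.89 | $74.67
2 | $74.67 | $24.89 | $49.78
3 | $49.78 | $24.89 | $24.89

$24.89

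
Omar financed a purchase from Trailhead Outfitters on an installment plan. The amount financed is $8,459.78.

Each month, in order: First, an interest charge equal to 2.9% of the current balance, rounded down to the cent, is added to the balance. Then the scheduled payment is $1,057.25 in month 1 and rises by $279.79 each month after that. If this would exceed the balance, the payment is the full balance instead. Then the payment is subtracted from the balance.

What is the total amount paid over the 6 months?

Month 1: opening $8,459.78; interest $245.33 → $8,705.11; payment $1,057.25; balance $7,647.86
Month 2: opening $7,647.86; interest $221.78 → $7,869.64; payment $1,337.04; balance $6,532.60
Month 3: opening $6,532.60; interest $189.44 → $6,722.04; payment $1,616.83; balance $5,105.21
Month 4: opening $5,105.21; interest $148.05 → $5,253.26; payment $1,896.62; balance $3,356.64
Month 5: opening $3,356.64; interest $97.34 → $3,453.98; payment $2,176.41; balance $1,277.57
Month 6: opening $1,277.57; interest $37.04 → $1,314.61; payment $1,314.61; balance $0.00
Total paid: $9,398.76

$9,398.76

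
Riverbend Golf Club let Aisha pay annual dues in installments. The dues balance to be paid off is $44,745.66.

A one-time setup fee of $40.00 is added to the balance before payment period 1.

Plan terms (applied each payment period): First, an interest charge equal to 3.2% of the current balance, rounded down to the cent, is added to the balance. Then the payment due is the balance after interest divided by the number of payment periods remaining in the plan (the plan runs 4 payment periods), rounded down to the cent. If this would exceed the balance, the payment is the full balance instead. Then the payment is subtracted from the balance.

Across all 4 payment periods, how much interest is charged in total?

$3,699.34

Payment period 1: opening $44,785.66; interest $1,433.14 → $46,218.80; payment $11,554.70; balance $34,664.10
Payment period 2: opening $34,664.10; interest $1,109.25 → $35,773.35; payment $11,924.45; balance $23,848.90
Payment period 3: opening $23,848.90; interest $763.16 → $24,612.06; payment $12,306.03; balance $12,306.03
Payment period 4: opening $12,306.03; interest $393.79 → $12,699.82; payment $12,699.82; balance $0.00
Total interest: $1,433.14 + $1,109.25 + $763.16 + $393.79 = $3,699.34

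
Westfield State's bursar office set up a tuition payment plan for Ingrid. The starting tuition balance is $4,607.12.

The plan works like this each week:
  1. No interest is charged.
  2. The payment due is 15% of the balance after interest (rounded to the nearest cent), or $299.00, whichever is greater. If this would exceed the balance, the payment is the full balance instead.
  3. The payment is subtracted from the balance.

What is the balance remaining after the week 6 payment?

Week 1: opening $4,607.12; payment $691.07; balance $3,916.05
Week 2: opening $3,916.05; payment $587.41; balance $3,328.64
Week 3: opening $3,328.64; payment $499.30; balance $2,829.34
Week 4: opening $2,829.34; payment $424.40; balance $2,404.94
Week 5: opening $2,404.94; payment $360.74; balance $2,044.20
Week 6: opening $2,044.20; payment $306.63; balance $1,737.57

$1,737.57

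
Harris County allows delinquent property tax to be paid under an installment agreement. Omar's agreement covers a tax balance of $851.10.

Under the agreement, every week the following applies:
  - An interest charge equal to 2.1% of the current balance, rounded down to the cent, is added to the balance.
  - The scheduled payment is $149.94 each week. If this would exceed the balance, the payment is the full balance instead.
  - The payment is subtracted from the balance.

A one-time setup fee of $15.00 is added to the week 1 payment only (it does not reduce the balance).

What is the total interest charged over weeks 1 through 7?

Week 1: opening $851.10; interest $17.87 → $868.97; payment $149.94 (+ $15.00 fee); balance $719.03
Week 2: opening $719.03; interest $15.09 → $734.12; payment $149.94; balance $584.18
Week 3: opening $584.18; interest $12.26 → $596.44; payment $149.94; balance $446.50
Week 4: opening $446.50; interest $9.37 → $455.87; payment $149.94; balance $305.93
Week 5: opening $305.93; interest $6.42 → $312.35; payment $149.94; balance $162.41
Week 6: opening $162.41; interest $3.41 → $165.82; payment $149.94; balance $15.88
Week 7: opening $15.88; interest $0.33 → $16.21; payment $16.21; balance $0.00
Total interest: $17.87 + $15.09 + $12.26 + $9.37 + $6.42 + $3.41 + $0.33 = $64.75

$64.75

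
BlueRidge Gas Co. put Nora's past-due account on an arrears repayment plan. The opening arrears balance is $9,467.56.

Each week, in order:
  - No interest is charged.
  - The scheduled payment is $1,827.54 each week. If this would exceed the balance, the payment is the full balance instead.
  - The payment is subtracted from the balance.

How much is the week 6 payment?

$329.86

Week 1: $9,467.56 − $1,827.54 → $7,640.02
Week 2: $7,640.02 − $1,827.54 → $5,812.48
Week 3: $5,812.48 − $1,827.54 → $3,984.94
Week 4: $3,984.94 − $1,827.54 → $2,157.40
Week 5: $2,157.40 − $1,827.54 → $329.86
Week 6: $329.86 − $329.86 → $0.00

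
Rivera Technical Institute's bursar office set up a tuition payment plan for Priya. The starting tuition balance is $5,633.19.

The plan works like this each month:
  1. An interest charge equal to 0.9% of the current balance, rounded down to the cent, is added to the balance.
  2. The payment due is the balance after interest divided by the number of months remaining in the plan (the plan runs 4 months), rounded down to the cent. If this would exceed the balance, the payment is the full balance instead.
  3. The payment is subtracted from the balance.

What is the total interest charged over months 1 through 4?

Month 1: opening $5,633.19; interest $50.69 → $5,683.88; payment $1,420.97; balance $4,262.91
Month 2: opening $4,262.91; interest $38.36 → $4,301.27; payment $1,433.75; balance $2,867.52
Month 3: opening $2,867.52; interest $25.80 → $2,893.32; payment $1,446.66; balance $1,446.66
Month 4: opening $1,446.66; interest $13.01 → $1,459.67; payment $1,459.67; balance $0.00
Total interest: $50.69 + $38.36 + $25.80 + $13.01 = $127.86

$127.86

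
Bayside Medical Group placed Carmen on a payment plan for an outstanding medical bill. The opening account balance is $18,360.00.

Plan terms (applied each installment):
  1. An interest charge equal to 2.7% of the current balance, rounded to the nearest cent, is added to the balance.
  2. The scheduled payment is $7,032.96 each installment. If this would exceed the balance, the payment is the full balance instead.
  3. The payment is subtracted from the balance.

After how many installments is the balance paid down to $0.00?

Installment 1: $18,360.00 +$495.72 interest = $18,855.72; pay $7,032.96 → $11,822.76
Installment 2: $11,822.76 +$319.21 interest = $12,141.97; pay $7,032.96 → $5,109.01
Installment 3: $5,109.01 +$137.94 interest = $5,246.95; pay $5,246.95 → $0.00
Balance reaches $0.00 in installment 3.

3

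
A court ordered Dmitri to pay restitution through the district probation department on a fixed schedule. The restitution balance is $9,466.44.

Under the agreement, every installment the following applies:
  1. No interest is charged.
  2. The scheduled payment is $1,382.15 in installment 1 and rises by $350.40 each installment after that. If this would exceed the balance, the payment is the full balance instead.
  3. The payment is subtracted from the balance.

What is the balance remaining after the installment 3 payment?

Installment 1: $9,466.44 − $1,382.15 → $8,084.29
Installment 2: $8,084.29 − $1,732.55 → $6,351.74
Installment 3: $6,351.74 − $2,082.95 → $4,268.79

$4,268.79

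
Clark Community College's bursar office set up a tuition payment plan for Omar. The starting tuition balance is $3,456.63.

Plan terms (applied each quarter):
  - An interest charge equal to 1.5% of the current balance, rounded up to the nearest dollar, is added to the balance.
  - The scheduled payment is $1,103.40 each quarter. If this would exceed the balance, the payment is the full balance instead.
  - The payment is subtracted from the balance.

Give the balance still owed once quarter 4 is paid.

$0.00

# | Opening | Interest | Payment | End bal
1 | $3,456.63 | $52.00 | $1,103.40 | $2,405.23
2 | $2,405.23 | $37.00 | $1,103.40 | $1,338.83
3 | $1,338.83 | $21.00 | $1,103.40 | $256.43
4 | $256.43 | $4.00 | $260.43 | $0.00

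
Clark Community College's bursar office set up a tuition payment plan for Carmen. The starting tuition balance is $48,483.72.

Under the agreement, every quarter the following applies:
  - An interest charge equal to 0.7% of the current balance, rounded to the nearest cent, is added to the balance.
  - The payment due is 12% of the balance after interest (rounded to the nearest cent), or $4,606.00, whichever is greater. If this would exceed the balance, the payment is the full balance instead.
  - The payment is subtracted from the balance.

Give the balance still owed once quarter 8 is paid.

$11,576.44

Quarter 1: $48,483.72 +$339.39 interest = $48,823.11; pay $5,858.77 → $42,964.34
Quarter 2: $42,964.34 +$300.75 interest = $43,265.09; pay $5,191.81 → $38,073.28
Quarter 3: $38,073.28 +$266.51 interest = $38,339.79; pay $4,606.00 → $33,733.79
Quarter 4: $33,733.79 +$236.14 interest = $33,969.93; pay $4,606.00 → $29,363.93
Quarter 5: $29,363.93 +$205.55 interest = $29,569.48; pay $4,606.00 → $24,963.48
Quarter 6: $24,963.48 +$174.74 interest = $25,138.22; pay $4,606.00 → $20,532.22
Quarter 7: $20,532.22 +$143.73 interest = $20,675.95; pay $4,606.00 → $16,069.95
Quarter 8: $16,069.95 +$112.49 interest = $16,182.44; pay $4,606.00 → $11,576.44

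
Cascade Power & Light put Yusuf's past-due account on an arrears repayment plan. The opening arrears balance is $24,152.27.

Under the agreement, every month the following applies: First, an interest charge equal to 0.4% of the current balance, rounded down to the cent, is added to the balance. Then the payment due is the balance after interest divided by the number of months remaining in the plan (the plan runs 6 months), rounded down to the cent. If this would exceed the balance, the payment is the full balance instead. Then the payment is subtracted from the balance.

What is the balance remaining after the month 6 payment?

Month 1: opening $24,152.27; interest $96.60 → $24,248.87; payment $4,041.47; balance $20,207.40
Month 2: opening $20,207.40; interest $80.82 → $20,288.22; payment $4,057.64; balance $16,230.58
Month 3: opening $16,230.58; interest $64.92 → $16,295.50; payment $4,073.87; balance $12,221.63
Month 4: opening $12,221.63; interest $48.88 → $12,270.51; payment $4,090.17; balance $8,180.34
Month 5: opening $8,180.34; interest $32.72 → $8,213.06; payment $4,106.53; balance $4,106.53
Month 6: opening $4,106.53; interest $16.42 → $4,122.95; payment $4,122.95; balance $0.00

$0.00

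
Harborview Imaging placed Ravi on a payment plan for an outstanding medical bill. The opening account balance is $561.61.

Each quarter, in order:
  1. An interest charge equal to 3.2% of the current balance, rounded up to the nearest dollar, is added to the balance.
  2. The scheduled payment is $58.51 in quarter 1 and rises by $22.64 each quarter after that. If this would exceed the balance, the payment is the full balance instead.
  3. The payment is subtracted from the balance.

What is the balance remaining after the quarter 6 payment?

Quarter 1: opening $561.61; interest $18.00 → $579.61; payment $58.51; balance $521.10
Quarter 2: opening $521.10; interest $17.00 → $538.10; payment $81.15; balance $456.95
Quarter 3: opening $456.95; interest $15.00 → $471.95; payment $103.79; balance $368.16
Quarter 4: opening $368.16; interest $12.00 → $380.16; payment $126.43; balance $253.73
Quarter 5: opening $253.73; interest $9.00 → $262.73; payment $149.07; balance $113.66
Quarter 6: opening $113.66; interest $4.00 → $117.66; payment $117.66; balance $0.00

$0.00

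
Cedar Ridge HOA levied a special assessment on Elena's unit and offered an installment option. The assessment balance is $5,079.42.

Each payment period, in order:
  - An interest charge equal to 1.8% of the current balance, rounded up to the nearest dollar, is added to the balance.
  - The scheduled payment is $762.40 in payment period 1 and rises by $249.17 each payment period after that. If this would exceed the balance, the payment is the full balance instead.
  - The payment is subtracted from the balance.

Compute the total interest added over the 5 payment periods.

Payment period 1: opening $5,079.42; interest $92.00 → $5,171.42; payment $762.40; balance $4,409.02
Payment period 2: opening $4,409.02; interest $80.00 → $4,489.02; payment $1,011.57; balance $3,477.45
Payment period 3: opening $3,477.45; interest $63.00 → $3,540.45; payment $1,260.74; balance $2,279.71
Payment period 4: opening $2,279.71; interest $42.00 → $2,321.71; payment $1,509.91; balance $811.80
Payment period 5: opening $811.80; interest $15.00 → $826.80; payment $826.80; balance $0.00
Total interest: $92.00 + $80.00 + $63.00 + $42.00 + $15.00 = $292.00

$292.00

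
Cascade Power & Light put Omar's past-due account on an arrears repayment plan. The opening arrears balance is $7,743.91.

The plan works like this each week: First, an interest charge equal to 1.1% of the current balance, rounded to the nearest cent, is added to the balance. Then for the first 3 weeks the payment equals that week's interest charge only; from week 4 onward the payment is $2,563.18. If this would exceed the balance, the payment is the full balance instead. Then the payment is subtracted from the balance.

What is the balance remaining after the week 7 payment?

Week 1: opening $7,743.91; interest $85.18 → $7,829.09; payment $85.18; balance $7,743.91
Week 2: opening $7,743.91; interest $85.18 → $7,829.09; payment $85.18; balance $7,743.91
Week 3: opening $7,743.91; interest $85.18 → $7,829.09; payment $85.18; balance $7,743.91
Week 4: opening $7,743.91; interest $85.18 → $7,829.09; payment $2,563.18; balance $5,265.91
Week 5: opening $5,265.91; interest $57.93 → $5,323.84; payment $2,563.18; balance $2,760.66
Week 6: opening $2,760.66; interest $30.37 → $2,791.03; payment $2,563.18; balance $227.85
Week 7: opening $227.85; interest $2.51 → $230.36; payment $230.36; balance $0.00

$0.00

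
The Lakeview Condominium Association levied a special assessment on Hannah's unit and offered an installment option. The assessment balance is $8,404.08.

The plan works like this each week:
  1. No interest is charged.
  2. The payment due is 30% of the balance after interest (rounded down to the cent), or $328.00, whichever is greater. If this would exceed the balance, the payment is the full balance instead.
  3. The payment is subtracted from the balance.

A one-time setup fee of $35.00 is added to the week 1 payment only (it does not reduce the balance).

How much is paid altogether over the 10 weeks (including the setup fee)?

Week 1: opening $8,404.08; payment $2,521.22 (+ $35.00 fee); balance $5,882.86
Week 2: opening $5,882.86; payment $1,764.85; balance $4,118.01
Week 3: opening $4,118.01; payment $1,235.40; balance $2,882.61
Week 4: opening $2,882.61; payment $864.78; balance $2,017.83
Week 5: opening $2,017.83; payment $605.34; balance $1,412.49
Week 6: opening $1,412.49; payment $423.74; balance $988.75
Week 7: opening $988.75; payment $328.00; balance $660.75
Week 8: opening $660.75; payment $328.00; balance $332.75
Week 9: opening $332.75; payment $328.00; balance $4.75
Week 10: opening $4.75; payment $4.75; balance $0.00
Total paid: $8,439.08

$8,439.08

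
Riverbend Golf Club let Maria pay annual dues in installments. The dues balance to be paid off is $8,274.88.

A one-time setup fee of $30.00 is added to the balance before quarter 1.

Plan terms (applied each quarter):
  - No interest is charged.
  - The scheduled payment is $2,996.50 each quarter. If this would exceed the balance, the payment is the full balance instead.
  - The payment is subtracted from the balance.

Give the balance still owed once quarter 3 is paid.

$0.00

Quarter 1: opening $8,304.88; payment $2,996.50; balance $5,308.38
Quarter 2: opening $5,308.38; payment $2,996.50; balance $2,311.88
Quarter 3: opening $2,311.88; payment $2,311.88; balance $0.00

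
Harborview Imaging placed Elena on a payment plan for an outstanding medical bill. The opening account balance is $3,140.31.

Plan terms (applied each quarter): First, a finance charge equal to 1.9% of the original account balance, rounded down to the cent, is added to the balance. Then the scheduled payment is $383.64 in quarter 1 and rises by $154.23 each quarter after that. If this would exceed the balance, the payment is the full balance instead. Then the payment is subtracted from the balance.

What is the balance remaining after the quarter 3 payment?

# | Opening | Interest | Payment | End bal
1 | $3,140.31 | $59.66 | $383.64 | $2,816.33
2 | $2,816.33 | $59.66 | $537.87 | $2,338.12
3 | $2,338.12 | $59.66 | $692.10 | $1,705.68

$1,705.68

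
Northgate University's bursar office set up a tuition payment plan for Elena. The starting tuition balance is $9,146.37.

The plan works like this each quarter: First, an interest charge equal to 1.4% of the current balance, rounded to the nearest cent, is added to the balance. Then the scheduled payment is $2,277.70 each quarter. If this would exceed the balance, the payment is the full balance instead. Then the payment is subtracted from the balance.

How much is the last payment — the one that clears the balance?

# | Opening | Interest | Payment | End bal
1 | $9,146.37 | $128.05 | $2,277.70 | $6,996.72
2 | $6,996.72 | $97.95 | $2,277.70 | $4,816.97
3 | $4,816.97 | $67.44 | $2,277.70 | $2,606.71
4 | $2,606.71 | $36.49 | $2,277.70 | $365.50
5 | $365.50 | $5.12 | $370.62 | $0.00

$370.62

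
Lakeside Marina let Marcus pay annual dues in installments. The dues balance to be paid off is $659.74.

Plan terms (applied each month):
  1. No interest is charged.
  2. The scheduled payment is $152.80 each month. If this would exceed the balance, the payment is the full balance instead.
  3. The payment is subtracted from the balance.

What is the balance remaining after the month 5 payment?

$0.00

Month 1: opening $659.74; payment $152.80; balance $506.94
Month 2: opening $506.94; payment $152.80; balance $354.14
Month 3: opening $354.14; payment $152.80; balance $201.34
Month 4: opening $201.34; payment $152.80; balance $48.54
Month 5: opening $48.54; payment $48.54; balance $0.00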